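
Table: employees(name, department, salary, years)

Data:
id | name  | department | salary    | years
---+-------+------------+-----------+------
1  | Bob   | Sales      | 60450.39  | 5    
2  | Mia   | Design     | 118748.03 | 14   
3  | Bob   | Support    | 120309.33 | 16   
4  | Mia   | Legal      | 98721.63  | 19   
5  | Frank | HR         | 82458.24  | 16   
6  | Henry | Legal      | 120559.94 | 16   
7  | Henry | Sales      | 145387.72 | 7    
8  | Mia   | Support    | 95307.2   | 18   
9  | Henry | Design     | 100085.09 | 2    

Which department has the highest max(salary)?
SELECT department, MAX(salary) as val
FROM employees
GROUP BY department
ORDER BY val DESC
LIMIT 1

Result: Sales with max(salary) = 145387.72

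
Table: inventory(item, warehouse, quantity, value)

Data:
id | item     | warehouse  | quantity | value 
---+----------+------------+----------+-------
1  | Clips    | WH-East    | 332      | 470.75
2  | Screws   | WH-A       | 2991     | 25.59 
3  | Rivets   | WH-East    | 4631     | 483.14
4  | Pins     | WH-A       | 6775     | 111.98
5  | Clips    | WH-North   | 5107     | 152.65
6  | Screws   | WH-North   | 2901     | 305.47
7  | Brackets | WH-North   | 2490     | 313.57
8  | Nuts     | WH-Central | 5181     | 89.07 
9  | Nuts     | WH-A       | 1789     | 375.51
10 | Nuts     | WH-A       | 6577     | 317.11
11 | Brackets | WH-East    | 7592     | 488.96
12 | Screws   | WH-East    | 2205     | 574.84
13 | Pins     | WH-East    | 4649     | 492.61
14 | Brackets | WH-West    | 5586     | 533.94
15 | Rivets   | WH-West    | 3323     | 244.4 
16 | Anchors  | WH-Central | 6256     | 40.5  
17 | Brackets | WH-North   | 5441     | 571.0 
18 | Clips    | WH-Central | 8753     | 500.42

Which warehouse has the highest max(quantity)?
SELECT warehouse, MAX(quantity) as val
FROM inventory
GROUP BY warehouse
ORDER BY val DESC
LIMIT 1

Result: WH-Central with max(quantity) = 8753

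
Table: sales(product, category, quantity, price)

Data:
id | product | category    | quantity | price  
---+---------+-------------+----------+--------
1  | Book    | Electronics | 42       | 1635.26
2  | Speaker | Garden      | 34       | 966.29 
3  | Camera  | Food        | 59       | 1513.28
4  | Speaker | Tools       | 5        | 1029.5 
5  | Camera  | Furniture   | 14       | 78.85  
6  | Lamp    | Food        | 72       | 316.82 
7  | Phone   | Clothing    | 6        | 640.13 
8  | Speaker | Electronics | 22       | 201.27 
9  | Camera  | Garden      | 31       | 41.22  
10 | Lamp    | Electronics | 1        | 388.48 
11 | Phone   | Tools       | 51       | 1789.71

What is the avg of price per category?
SELECT category, AVG(price) as result
FROM sales
GROUP BY category

Result:
  Clothing: 640.13
  Electronics: 741.67
  Food: 915.05
  Furniture: 78.85
  Garden: 503.76
  Tools: 1409.61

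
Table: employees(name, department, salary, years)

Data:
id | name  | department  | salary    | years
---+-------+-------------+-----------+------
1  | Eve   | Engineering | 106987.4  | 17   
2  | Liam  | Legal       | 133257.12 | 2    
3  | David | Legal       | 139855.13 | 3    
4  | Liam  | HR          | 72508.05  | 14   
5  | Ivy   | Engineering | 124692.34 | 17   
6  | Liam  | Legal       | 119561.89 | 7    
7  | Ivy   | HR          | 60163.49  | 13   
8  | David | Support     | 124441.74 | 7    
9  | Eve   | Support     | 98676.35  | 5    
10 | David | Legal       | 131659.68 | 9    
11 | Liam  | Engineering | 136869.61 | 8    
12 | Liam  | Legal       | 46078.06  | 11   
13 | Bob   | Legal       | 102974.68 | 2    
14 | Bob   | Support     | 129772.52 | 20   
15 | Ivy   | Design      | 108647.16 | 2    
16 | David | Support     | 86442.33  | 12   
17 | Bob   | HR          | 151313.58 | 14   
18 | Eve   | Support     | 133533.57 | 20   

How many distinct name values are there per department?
SELECT department, COUNT(DISTINCT name)
FROM employees
GROUP BY department

Result:
  Design: 1 distinct
  Engineering: 3 distinct
  HR: 3 distinct
  Legal: 3 distinct
  Support: 3 distinct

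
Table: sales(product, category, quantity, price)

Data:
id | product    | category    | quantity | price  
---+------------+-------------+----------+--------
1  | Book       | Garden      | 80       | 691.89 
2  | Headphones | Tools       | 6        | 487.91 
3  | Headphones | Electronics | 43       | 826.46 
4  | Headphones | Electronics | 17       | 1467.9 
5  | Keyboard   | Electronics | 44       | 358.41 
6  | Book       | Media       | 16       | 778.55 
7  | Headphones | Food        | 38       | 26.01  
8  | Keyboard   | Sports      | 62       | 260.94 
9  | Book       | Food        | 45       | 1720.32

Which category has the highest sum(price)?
SELECT category, SUM(price) as val
FROM sales
GROUP BY category
ORDER BY val DESC
LIMIT 1

Result: Electronics with sum(price) = 2652.77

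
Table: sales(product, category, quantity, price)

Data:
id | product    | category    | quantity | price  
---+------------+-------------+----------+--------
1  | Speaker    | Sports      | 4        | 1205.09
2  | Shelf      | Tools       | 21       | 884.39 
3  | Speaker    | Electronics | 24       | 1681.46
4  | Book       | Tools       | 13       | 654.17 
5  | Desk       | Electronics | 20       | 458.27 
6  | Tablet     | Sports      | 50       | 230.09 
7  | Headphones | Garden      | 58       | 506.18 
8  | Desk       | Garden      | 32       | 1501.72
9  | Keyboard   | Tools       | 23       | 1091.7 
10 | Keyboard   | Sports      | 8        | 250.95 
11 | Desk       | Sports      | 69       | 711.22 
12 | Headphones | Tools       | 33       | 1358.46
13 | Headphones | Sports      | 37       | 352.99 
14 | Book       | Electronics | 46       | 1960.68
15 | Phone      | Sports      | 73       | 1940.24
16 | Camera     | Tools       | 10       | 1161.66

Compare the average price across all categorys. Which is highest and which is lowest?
SELECT category, AVG(price)
FROM sales
GROUP BY category
ORDER BY AVG(price)

All groups:
  Sports: 781.76
  Garden: 1003.95
  Tools: 1030.08
  Electronics: 1366.80

Highest: Electronics (1366.80)
Lowest: Sports (781.76)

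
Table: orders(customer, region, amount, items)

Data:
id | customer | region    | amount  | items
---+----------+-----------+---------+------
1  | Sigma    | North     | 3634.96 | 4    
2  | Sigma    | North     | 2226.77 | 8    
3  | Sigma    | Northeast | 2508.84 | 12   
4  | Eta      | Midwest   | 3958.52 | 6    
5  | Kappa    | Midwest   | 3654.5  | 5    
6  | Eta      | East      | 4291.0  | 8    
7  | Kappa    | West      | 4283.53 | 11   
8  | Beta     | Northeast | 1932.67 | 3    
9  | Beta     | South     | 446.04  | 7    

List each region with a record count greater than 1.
SELECT region, COUNT(*) as cnt
FROM orders
GROUP BY region
HAVING COUNT(*) > 1

Result:
  Midwest: 2
  North: 2
  Northeast: 2

Note: HAVING filters groups after aggregation, WHERE filters rows before.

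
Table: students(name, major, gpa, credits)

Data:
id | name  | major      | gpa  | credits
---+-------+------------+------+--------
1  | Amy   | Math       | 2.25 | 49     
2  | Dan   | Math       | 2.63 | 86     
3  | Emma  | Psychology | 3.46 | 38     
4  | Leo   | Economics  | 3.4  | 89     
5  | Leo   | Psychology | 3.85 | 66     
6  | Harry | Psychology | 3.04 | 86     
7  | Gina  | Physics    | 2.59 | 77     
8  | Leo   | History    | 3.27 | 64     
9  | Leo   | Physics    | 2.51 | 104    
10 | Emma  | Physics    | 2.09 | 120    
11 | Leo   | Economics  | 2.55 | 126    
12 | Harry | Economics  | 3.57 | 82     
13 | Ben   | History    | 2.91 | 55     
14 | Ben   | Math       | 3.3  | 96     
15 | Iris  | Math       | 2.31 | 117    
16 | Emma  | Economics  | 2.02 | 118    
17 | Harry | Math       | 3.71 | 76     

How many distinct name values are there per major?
SELECT major, COUNT(DISTINCT name)
FROM students
GROUP BY major

Result:
  Economics: 3 distinct
  History: 2 distinct
  Math: 5 distinct
  Physics: 3 distinct
  Psychology: 3 distinct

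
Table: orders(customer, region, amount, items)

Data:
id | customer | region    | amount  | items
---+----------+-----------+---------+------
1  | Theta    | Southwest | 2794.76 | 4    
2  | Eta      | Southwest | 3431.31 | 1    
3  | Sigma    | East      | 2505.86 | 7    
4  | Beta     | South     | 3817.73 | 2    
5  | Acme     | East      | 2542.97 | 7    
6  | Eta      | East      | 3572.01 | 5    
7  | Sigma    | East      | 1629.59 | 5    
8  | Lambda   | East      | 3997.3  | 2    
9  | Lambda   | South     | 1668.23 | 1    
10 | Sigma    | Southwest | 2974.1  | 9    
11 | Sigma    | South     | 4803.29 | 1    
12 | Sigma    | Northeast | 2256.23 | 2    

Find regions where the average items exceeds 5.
SELECT region, AVG(items)
FROM orders
GROUP BY region
HAVING AVG(items) > 5

Result:
  East: avg=5.20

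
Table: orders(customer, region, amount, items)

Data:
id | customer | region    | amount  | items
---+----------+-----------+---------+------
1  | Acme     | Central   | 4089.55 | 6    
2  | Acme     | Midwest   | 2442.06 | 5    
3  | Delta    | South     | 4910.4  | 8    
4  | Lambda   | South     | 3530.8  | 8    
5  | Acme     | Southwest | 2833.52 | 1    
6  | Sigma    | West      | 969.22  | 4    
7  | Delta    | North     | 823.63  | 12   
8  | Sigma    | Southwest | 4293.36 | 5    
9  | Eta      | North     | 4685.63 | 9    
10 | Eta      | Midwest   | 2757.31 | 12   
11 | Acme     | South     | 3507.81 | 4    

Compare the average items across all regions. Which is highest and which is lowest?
SELECT region, AVG(items)
FROM orders
GROUP BY region
ORDER BY AVG(items)

All groups:
  Southwest: 3.00
  West: 4.00
  Central: 6.00
  South: 6.67
  Midwest: 8.50
  North: 10.50

Highest: North (10.50)
Lowest: Southwest (3.00)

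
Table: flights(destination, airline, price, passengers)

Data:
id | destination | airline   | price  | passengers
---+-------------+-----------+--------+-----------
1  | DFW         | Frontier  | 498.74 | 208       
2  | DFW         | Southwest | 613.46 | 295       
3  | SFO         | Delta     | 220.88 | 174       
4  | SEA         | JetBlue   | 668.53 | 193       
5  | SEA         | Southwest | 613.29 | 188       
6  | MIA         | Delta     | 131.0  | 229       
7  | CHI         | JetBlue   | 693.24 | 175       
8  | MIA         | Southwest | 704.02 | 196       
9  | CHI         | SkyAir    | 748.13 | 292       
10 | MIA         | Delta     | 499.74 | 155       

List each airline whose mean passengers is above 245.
SELECT airline, AVG(passengers)
FROM flights
GROUP BY airline
HAVING AVG(passengers) > 245

Result:
  SkyAir: avg=292.00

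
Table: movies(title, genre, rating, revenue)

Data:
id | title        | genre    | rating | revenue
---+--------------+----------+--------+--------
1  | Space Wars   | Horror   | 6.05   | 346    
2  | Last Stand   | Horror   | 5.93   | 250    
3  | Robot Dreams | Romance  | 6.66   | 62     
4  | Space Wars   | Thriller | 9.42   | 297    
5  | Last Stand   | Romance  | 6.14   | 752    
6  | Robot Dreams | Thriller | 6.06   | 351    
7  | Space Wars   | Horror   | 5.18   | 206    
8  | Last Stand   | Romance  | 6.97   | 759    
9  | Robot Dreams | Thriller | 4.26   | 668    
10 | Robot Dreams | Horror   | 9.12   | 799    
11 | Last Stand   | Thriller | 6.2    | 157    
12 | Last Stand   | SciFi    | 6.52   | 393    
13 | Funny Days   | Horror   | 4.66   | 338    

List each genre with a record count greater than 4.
SELECT genre, COUNT(*) as cnt
FROM movies
GROUP BY genre
HAVING COUNT(*) > 4

Result:
  Horror: 5

Note: HAVING filters groups after aggregation, WHERE filters rows before.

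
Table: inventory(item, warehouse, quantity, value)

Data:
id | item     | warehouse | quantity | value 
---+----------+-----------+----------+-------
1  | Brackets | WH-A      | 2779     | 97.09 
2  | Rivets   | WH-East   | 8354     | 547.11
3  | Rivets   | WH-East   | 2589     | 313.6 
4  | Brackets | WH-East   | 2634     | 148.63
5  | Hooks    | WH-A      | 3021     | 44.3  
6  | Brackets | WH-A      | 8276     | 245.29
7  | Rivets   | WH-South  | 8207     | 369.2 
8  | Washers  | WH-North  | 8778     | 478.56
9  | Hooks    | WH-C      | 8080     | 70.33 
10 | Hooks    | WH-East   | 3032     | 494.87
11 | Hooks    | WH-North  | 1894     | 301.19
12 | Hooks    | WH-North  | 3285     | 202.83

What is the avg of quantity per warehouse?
SELECT warehouse, AVG(quantity) as result
FROM inventory
GROUP BY warehouse

Result:
  WH-A: 4692.00
  WH-C: 8080.00
  WH-East: 4152.25
  WH-North: 4652.33
  WH-South: 8207.00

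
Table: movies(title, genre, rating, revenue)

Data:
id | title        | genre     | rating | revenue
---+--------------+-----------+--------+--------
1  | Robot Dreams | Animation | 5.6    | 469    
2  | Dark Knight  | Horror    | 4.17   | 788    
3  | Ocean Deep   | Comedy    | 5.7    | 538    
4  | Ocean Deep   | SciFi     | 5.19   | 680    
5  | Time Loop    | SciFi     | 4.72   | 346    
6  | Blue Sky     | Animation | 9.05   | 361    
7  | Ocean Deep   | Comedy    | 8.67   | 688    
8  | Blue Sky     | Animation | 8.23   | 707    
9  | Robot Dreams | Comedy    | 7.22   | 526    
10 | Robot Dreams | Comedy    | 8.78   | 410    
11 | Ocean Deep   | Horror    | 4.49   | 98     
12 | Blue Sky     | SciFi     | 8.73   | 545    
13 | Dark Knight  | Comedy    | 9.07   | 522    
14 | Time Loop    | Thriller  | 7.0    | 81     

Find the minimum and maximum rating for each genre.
SELECT genre, MIN(rating), MAX(rating)
FROM movies
GROUP BY genre

Result:
  Animation: min=5.60, max=9.05
  Comedy: min=5.70, max=9.07
  Horror: min=4.17, max=4.49
  SciFi: min=4.72, max=8.73
  Thriller: min=7.00, max=7.00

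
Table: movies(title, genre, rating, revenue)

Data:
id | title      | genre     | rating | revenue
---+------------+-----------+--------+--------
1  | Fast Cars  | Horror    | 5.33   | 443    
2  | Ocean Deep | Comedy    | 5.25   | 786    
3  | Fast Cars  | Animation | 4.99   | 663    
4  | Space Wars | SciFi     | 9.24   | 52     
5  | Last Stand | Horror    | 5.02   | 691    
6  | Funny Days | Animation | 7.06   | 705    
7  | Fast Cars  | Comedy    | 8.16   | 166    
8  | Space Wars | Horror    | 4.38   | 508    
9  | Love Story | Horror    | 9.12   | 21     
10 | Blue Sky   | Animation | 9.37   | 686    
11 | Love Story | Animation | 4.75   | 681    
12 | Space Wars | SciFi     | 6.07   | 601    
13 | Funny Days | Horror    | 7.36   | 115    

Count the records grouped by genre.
SELECT genre, COUNT(*) as count
FROM movies
GROUP BY genre

Result:
  Animation: 4
  Comedy: 2
  Horror: 5
  SciFi: 2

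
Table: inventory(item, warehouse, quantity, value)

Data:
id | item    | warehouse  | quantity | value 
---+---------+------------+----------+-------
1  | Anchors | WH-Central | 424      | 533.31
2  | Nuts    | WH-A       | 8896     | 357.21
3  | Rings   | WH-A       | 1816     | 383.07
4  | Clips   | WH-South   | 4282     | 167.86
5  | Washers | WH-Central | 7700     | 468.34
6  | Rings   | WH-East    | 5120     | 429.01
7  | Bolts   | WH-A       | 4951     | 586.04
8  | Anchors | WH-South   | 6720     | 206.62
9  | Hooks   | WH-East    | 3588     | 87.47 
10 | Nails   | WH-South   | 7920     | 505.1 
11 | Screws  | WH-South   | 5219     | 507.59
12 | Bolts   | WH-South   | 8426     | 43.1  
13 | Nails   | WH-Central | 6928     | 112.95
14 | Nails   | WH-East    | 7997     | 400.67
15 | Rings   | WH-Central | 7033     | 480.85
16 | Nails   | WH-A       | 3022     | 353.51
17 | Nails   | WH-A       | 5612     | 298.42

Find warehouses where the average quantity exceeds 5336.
SELECT warehouse, AVG(quantity)
FROM inventory
GROUP BY warehouse
HAVING AVG(quantity) > 5336

Result:
  WH-Central: avg=5521.25
  WH-East: avg=5568.33
  WH-South: avg=6513.40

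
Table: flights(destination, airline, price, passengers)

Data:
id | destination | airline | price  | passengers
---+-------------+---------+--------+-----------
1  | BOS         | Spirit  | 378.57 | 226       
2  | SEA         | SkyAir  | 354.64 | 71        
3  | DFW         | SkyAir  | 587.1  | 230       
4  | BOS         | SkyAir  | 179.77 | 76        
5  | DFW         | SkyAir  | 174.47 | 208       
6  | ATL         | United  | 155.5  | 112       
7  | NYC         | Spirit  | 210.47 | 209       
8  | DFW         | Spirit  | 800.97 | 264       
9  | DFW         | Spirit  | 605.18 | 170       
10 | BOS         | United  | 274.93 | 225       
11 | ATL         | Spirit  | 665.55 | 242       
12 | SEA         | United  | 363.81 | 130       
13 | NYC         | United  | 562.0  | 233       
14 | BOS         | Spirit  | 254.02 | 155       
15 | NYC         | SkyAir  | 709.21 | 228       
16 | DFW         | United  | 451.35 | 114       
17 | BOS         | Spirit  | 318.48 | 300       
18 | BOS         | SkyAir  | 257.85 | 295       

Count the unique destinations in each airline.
SELECT airline, COUNT(DISTINCT destination)
FROM flights
GROUP BY airline

Result:
  SkyAir: 4 distinct
  Spirit: 4 distinct
  United: 5 distinct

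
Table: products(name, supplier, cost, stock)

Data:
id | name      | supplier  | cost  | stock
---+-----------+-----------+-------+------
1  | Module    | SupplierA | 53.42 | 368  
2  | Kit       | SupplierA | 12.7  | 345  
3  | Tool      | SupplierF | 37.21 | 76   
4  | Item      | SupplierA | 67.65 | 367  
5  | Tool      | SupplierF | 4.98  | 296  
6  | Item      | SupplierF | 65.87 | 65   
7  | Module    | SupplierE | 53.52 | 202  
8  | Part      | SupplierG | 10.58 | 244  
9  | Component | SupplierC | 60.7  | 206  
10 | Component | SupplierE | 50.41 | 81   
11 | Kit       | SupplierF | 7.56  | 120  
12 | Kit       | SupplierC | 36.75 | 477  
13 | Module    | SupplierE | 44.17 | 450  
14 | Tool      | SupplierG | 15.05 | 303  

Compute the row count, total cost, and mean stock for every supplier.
SELECT supplier,
       COUNT(*) as cnt,
       SUM(cost) as total_cost,
       AVG(stock) as avg_stock
FROM products
GROUP BY supplier

Result:
  SupplierA: 3 records, 133.77 total cost, 360.00 avg stock
  SupplierC: 2 records, 97.45 total cost, 341.50 avg stock
  SupplierE: 3 records, 148.10 total cost, 244.33 avg stock
  SupplierF: 4 records, 115.62 total cost, 139.25 avg stock
  SupplierG: 2 records, 25.63 total cost, 273.50 avg stock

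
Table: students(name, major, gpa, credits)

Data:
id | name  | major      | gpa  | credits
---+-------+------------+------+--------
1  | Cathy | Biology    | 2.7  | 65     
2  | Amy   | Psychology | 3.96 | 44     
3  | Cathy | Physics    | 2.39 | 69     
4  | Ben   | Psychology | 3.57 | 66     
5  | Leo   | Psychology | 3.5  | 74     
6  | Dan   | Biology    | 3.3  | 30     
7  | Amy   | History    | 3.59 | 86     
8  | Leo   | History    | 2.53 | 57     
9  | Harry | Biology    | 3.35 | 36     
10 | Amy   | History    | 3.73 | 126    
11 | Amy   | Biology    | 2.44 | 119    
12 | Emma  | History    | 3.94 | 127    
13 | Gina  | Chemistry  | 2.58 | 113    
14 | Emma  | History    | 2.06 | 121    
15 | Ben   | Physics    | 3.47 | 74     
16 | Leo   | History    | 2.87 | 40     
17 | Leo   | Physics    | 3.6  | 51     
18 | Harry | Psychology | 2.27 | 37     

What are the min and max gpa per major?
SELECT major, MIN(gpa), MAX(gpa)
FROM students
GROUP BY major

Result:
  Biology: min=2.44, max=3.35
  Chemistry: min=2.58, max=2.58
  History: min=2.06, max=3.94
  Physics: min=2.39, max=3.60
  Psychology: min=2.27, max=3.96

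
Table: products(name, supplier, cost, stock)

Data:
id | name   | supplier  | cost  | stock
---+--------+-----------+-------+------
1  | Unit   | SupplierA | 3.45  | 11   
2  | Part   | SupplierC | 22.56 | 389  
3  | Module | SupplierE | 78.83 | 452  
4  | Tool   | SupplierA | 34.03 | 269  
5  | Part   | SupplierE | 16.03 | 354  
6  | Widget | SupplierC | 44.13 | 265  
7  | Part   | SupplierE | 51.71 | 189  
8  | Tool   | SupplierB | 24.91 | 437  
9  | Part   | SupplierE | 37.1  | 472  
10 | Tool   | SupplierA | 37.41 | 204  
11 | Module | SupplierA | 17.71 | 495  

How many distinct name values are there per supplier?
SELECT supplier, COUNT(DISTINCT name)
FROM products
GROUP BY supplier

Result:
  SupplierA: 3 distinct
  SupplierB: 1 distinct
  SupplierC: 2 distinct
  SupplierE: 2 distinct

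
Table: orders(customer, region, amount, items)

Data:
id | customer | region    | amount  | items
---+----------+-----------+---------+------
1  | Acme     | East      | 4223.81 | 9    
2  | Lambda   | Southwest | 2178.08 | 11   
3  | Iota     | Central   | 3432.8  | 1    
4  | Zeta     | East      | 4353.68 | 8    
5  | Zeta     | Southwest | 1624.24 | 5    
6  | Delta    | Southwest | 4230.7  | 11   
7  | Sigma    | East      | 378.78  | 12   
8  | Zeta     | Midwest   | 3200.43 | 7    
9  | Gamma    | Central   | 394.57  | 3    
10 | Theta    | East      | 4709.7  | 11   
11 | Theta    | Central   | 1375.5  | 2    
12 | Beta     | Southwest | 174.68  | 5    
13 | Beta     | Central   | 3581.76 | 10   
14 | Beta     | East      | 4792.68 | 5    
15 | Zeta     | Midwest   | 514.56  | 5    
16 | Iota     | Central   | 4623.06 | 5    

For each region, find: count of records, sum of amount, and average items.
SELECT region,
       COUNT(*) as cnt,
       SUM(amount) as total_amount,
       AVG(items) as avg_items
FROM orders
GROUP BY region

Result:
  Central: 5 records, 13407.69 total amount, 4.20 avg items
  East: 5 records, 18458.65 total amount, 9.00 avg items
  Midwest: 2 records, 3714.99 total amount, 6.00 avg items
  Southwest: 4 records, 8207.70 total amount, 8.00 avg items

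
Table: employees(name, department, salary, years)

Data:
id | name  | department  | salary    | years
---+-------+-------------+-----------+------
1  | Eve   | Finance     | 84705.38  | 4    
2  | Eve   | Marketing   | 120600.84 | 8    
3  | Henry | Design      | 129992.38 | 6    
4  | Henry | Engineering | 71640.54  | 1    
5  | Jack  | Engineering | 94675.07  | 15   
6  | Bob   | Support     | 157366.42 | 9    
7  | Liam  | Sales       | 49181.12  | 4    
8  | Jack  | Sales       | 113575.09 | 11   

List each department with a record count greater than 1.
SELECT department, COUNT(*) as cnt
FROM employees
GROUP BY department
HAVING COUNT(*) > 1

Result:
  Engineering: 2
  Sales: 2

Note: HAVING filters groups after aggregation, WHERE filters rows before.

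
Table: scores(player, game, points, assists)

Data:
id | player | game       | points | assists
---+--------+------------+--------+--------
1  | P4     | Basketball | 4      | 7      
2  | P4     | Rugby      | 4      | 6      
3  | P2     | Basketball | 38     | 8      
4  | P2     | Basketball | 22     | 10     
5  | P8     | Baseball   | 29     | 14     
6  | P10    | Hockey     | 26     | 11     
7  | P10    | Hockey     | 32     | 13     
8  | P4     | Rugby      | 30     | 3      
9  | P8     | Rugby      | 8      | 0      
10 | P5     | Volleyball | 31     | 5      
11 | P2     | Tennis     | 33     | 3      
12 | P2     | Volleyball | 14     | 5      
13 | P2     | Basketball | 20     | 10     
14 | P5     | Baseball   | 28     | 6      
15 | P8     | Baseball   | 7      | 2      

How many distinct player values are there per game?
SELECT game, COUNT(DISTINCT player)
FROM scores
GROUP BY game

Result:
  Baseball: 2 distinct
  Basketball: 2 distinct
  Hockey: 1 distinct
  Rugby: 2 distinct
  Tennis: 1 distinct
  Volleyball: 2 distinct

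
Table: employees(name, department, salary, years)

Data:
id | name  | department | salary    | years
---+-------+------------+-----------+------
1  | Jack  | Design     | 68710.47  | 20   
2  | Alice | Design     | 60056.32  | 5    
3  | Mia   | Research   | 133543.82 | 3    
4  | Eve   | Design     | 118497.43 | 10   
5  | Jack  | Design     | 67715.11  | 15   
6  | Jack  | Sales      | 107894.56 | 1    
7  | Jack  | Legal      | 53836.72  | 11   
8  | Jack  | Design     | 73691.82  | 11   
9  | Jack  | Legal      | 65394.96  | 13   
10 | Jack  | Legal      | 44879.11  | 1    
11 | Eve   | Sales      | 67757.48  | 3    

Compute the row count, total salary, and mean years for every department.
SELECT department,
       COUNT(*) as cnt,
       SUM(salary) as total_salary,
       AVG(years) as avg_years
FROM employees
GROUP BY department

Result:
  Design: 5 records, 388671.15 total salary, 12.20 avg years
  Legal: 3 records, 164110.79 total salary, 8.33 avg years
  Research: 1 records, 133543.82 total salary, 3.00 avg years
  Sales: 2 records, 175652.04 total salary, 2.00 avg years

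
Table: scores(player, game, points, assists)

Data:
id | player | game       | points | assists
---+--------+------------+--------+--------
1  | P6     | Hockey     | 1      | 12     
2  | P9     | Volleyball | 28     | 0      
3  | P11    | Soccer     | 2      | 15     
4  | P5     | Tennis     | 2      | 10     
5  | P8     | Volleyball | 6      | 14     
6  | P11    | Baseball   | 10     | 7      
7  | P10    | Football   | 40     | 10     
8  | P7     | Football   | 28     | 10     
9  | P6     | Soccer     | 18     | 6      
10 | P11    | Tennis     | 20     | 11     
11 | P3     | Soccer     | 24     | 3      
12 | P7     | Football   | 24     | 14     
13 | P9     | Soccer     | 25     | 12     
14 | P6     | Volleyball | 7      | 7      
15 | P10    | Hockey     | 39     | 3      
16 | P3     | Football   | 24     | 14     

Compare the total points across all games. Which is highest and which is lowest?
SELECT game, SUM(points)
FROM scores
GROUP BY game
ORDER BY SUM(points)

All groups:
  Baseball: 10
  Tennis: 22
  Hockey: 40
  Volleyball: 41
  Soccer: 69
  Football: 116

Highest: Football (116)
Lowest: Baseball (10)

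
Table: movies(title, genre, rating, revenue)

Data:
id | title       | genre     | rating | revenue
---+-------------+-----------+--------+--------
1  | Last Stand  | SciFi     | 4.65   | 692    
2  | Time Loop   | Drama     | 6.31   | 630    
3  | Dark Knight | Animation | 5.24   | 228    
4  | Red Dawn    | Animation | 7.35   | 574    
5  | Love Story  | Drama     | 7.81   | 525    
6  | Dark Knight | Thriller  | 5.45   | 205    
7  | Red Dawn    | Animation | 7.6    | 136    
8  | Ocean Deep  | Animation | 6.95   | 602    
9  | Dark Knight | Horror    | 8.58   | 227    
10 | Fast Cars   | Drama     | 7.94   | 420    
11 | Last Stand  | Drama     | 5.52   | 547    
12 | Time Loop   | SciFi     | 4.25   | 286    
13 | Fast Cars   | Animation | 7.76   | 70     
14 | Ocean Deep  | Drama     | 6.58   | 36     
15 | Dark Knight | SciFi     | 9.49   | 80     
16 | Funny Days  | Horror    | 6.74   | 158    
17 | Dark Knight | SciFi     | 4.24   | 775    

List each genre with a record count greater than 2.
SELECT genre, COUNT(*) as cnt
FROM movies
GROUP BY genre
HAVING COUNT(*) > 2

Result:
  Animation: 5
  Drama: 5
  SciFi: 4

Note: HAVING filters groups after aggregation, WHERE filters rows before.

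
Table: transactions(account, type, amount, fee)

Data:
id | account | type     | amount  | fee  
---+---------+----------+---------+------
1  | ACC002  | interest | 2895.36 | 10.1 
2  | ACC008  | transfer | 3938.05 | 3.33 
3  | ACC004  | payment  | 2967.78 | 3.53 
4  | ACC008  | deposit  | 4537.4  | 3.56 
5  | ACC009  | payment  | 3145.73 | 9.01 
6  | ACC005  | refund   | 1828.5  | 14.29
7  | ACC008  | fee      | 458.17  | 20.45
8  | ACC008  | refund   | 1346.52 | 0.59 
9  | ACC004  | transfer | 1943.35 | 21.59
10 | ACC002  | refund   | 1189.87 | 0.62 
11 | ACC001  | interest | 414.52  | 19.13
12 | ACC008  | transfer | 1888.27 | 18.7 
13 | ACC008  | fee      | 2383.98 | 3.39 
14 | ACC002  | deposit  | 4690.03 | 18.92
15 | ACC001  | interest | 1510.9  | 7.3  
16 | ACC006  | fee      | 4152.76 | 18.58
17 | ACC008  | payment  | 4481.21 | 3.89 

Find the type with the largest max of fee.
SELECT type, MAX(fee) as val
FROM transactions
GROUP BY type
ORDER BY val DESC
LIMIT 1

Result: transfer with max(fee) = 21.59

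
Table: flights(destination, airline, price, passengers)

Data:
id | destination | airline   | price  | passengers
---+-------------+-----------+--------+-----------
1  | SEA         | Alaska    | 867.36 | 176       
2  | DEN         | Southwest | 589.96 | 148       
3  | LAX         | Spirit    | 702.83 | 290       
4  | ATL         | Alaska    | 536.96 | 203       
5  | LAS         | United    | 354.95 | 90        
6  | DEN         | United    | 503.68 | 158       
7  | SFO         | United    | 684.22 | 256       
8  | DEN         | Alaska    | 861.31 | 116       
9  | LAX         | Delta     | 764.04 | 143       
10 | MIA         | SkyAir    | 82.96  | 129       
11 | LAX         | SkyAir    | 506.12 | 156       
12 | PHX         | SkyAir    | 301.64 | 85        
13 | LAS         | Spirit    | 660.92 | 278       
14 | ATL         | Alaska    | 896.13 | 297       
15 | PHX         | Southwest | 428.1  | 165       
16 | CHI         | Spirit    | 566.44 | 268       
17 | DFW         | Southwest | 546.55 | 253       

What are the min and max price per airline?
SELECT airline, MIN(price), MAX(price)
FROM flights
GROUP BY airline

Result:
  Alaska: min=536.96, max=896.13
  Delta: min=764.04, max=764.04
  SkyAir: min=82.96, max=506.12
  Southwest: min=428.10, max=589.96
  Spirit: min=566.44, max=702.83
  United: min=354.95, max=684.22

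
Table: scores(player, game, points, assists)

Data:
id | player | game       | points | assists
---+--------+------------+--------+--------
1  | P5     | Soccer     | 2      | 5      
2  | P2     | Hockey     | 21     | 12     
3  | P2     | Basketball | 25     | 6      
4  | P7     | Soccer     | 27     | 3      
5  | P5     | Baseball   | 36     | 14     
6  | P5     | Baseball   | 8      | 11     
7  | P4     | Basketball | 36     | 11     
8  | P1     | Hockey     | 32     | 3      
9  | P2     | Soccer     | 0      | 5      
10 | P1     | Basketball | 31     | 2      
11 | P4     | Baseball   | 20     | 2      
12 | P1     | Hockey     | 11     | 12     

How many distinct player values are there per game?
SELECT game, COUNT(DISTINCT player)
FROM scores
GROUP BY game

Result:
  Baseball: 2 distinct
  Basketball: 3 distinct
  Hockey: 2 distinct
  Soccer: 3 distinct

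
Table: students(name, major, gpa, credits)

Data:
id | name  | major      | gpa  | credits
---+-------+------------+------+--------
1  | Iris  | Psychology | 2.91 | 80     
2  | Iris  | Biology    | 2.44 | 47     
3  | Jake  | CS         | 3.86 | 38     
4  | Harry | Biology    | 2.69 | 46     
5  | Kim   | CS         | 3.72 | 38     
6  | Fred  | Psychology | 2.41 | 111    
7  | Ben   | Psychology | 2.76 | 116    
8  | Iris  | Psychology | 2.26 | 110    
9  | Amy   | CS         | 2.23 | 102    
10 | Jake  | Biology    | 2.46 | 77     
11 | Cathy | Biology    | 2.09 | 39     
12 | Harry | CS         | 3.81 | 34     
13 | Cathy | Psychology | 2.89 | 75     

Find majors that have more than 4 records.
SELECT major, COUNT(*) as cnt
FROM students
GROUP BY major
HAVING COUNT(*) > 4

Result:
  Psychology: 5

Note: HAVING filters groups after aggregation, WHERE filters rows before.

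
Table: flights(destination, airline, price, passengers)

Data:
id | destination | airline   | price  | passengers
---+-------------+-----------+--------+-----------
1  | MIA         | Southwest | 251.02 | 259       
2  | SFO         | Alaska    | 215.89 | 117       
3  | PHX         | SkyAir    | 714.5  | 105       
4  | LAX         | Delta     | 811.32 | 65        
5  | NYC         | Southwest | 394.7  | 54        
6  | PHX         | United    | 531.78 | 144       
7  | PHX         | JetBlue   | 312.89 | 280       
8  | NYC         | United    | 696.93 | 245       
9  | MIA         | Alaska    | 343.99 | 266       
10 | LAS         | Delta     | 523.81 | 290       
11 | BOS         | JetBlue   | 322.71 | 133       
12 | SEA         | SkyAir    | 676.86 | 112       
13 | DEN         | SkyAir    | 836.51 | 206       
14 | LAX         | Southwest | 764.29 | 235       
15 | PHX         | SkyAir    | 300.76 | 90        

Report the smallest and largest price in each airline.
SELECT airline, MIN(price), MAX(price)
FROM flights
GROUP BY airline

Result:
  Alaska: min=215.89, max=343.99
  Delta: min=523.81, max=811.32
  JetBlue: min=312.89, max=322.71
  SkyAir: min=300.76, max=836.51
  Southwest: min=251.02, max=764.29
  United: min=531.78, max=696.93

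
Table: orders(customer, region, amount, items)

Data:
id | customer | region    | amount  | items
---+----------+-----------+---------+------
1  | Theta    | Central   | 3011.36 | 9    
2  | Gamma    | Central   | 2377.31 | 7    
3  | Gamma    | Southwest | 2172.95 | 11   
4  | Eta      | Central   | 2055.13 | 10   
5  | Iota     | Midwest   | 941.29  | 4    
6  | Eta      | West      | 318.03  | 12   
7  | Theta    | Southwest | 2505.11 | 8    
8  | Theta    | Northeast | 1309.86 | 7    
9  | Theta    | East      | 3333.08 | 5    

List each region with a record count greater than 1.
SELECT region, COUNT(*) as cnt
FROM orders
GROUP BY region
HAVING COUNT(*) > 1

Result:
  Central: 3
  Southwest: 2

Note: HAVING filters groups after aggregation, WHERE filters rows before.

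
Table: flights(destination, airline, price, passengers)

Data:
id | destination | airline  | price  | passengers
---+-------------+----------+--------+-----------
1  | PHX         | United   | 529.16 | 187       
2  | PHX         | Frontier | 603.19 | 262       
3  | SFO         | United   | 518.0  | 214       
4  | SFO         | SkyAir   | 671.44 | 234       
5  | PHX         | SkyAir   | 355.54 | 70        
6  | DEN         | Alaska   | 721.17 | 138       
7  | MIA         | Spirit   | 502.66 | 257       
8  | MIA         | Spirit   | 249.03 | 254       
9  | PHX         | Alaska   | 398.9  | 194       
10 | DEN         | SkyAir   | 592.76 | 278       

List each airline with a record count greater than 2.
SELECT airline, COUNT(*) as cnt
FROM flights
GROUP BY airline
HAVING COUNT(*) > 2

Result:
  SkyAir: 3

Note: HAVING filters groups after aggregation, WHERE filters rows before.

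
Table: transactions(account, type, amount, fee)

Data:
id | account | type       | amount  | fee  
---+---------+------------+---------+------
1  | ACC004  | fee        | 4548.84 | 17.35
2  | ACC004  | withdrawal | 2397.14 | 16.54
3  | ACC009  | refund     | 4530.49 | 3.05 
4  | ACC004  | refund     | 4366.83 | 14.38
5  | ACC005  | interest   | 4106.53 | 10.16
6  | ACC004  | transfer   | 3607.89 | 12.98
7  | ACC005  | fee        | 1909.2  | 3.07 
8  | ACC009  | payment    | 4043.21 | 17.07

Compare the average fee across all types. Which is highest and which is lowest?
SELECT type, AVG(fee)
FROM transactions
GROUP BY type
ORDER BY AVG(fee)

All groups:
  refund: 8.72
  interest: 10.16
  fee: 10.21
  transfer: 12.98
  withdrawal: 16.54
  payment: 17.07

Highest: payment (17.07)
Lowest: refund (8.72)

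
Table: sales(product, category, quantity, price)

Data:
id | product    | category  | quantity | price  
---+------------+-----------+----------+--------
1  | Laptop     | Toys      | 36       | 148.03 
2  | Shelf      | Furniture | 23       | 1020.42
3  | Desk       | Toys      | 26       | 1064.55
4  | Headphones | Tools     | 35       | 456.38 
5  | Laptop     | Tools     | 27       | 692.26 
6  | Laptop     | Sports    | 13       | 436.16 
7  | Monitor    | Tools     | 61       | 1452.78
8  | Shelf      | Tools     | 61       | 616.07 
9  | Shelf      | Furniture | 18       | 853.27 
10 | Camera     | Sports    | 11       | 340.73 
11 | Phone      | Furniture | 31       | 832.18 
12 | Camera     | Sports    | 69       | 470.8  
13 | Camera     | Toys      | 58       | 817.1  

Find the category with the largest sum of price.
SELECT category, SUM(price) as val
FROM sales
GROUP BY category
ORDER BY val DESC
LIMIT 1

Result: Tools with sum(price) = 3217.49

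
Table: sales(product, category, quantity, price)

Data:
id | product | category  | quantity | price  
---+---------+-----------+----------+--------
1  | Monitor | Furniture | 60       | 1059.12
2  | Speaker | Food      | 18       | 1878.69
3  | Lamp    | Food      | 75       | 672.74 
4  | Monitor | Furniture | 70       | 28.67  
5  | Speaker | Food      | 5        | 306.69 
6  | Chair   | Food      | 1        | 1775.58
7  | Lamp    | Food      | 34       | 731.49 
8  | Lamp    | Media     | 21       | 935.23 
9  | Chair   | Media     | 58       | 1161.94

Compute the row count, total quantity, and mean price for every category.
SELECT category,
       COUNT(*) as cnt,
       SUM(quantity) as total_quantity,
       AVG(price) as avg_price
FROM sales
GROUP BY category

Result:
  Food: 5 records, 133 total quantity, 1073.04 avg price
  Furniture: 2 records, 130 total quantity, 543.90 avg price
  Media: 2 records, 79 total quantity, 1048.59 avg price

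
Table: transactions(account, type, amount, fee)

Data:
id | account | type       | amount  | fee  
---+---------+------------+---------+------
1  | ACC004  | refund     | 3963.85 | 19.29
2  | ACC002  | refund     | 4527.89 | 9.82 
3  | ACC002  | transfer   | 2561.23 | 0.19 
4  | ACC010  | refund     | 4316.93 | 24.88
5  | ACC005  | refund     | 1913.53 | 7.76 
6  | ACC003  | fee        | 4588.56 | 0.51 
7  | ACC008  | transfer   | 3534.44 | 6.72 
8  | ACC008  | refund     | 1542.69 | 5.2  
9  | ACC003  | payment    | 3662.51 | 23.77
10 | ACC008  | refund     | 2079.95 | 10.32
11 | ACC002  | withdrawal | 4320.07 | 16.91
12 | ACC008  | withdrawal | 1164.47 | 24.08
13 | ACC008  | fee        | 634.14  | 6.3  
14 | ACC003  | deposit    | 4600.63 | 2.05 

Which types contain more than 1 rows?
SELECT type, COUNT(*) as cnt
FROM transactions
GROUP BY type
HAVING COUNT(*) > 1

Result:
  fee: 2
  refund: 6
  transfer: 2
  withdrawal: 2

Note: HAVING filters groups after aggregation, WHERE filters rows before.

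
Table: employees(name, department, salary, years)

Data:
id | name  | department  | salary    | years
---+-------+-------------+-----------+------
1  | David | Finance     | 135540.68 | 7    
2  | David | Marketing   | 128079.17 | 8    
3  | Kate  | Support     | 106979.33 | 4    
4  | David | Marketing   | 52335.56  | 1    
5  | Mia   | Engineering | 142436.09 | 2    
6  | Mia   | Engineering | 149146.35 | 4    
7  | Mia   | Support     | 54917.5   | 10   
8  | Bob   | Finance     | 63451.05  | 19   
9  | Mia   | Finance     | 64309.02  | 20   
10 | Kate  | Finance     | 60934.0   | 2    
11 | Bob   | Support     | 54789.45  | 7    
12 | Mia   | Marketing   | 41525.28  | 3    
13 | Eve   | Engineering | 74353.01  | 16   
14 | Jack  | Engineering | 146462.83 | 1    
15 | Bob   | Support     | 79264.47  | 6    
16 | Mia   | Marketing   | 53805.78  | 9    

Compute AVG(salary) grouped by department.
SELECT department, AVG(salary) as result
FROM employees
GROUP BY department

Result:
  Engineering: 128099.57
  Finance: 81058.69
  Marketing: 68936.45
  Support: 73987.69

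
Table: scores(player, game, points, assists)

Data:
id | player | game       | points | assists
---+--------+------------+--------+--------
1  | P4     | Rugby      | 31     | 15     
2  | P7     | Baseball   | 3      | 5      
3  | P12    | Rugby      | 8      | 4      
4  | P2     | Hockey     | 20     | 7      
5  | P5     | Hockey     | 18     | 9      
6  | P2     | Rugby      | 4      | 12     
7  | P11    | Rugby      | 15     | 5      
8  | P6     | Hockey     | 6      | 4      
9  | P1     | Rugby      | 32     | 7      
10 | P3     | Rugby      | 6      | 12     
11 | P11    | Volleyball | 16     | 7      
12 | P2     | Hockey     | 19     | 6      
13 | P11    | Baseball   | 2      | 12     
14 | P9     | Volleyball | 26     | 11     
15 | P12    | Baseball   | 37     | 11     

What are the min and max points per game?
SELECT game, MIN(points), MAX(points)
FROM scores
GROUP BY game

Result:
  Baseball: min=2, max=37
  Hockey: min=6, max=20
  Rugby: min=4, max=32
  Volleyball: min=16, max=26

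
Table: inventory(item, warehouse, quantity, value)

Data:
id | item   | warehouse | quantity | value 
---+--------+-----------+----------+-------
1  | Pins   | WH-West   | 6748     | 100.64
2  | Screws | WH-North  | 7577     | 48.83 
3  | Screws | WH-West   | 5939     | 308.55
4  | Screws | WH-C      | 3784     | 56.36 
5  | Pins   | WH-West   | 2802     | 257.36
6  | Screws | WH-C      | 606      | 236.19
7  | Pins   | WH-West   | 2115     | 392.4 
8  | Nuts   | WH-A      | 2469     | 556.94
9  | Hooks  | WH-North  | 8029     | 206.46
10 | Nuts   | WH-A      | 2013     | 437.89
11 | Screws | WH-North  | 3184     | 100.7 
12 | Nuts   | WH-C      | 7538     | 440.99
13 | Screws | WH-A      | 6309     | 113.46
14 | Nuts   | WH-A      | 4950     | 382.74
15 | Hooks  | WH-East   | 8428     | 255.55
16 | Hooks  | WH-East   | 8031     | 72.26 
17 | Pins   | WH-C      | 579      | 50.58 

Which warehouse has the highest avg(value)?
SELECT warehouse, AVG(value) as val
FROM inventory
GROUP BY warehouse
ORDER BY val DESC
LIMIT 1

Result: WH-A with avg(value) = 372.76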